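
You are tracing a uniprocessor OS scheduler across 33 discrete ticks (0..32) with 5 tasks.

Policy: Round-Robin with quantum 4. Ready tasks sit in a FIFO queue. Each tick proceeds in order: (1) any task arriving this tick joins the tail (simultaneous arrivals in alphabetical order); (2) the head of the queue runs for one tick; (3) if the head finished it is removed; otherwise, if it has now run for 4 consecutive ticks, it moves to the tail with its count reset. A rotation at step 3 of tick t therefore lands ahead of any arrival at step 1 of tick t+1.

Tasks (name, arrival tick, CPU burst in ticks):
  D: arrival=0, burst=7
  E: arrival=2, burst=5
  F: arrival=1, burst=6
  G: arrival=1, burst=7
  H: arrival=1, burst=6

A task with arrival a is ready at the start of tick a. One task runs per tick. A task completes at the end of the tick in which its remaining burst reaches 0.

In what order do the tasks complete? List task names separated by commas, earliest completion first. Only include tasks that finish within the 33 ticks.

completion order = D, F, G, H, E

t=0: queue=[D] q_used=0 → run D
t=1: queue=[D,F,G,H] q_used=1 → run D
t=2: queue=[D,F,G,H,E] q_used=2 → run D
t=3: queue=[D,F,G,H,E] q_used=3 → run D
t=4: queue=[F,G,H,E,D] q_used=0 → run F
t=5: queue=[F,G,H,E,D] q_used=1 → run F
t=6: queue=[F,G,H,E,D] q_used=2 → run F
t=7: queue=[F,G,H,E,D] q_used=3 → run F
t=8: queue=[G,H,E,D,F] q_used=0 → run G
t=9: queue=[G,H,E,D,F] q_used=1 → run G
t=10: queue=[G,H,E,D,F] q_used=2 → run G
t=11: queue=[G,H,E,D,F] q_used=3 → run G
t=12: queue=[H,E,D,F,G] q_used=0 → run H
t=13: queue=[H,E,D,F,G] q_used=1 → run H
t=14: queue=[H,E,D,F,G] q_used=2 → run H
t=15: queue=[H,E,D,F,G] q_used=3 → run H
t=16: queue=[E,D,F,G,H] q_used=0 → run E
t=17: queue=[E,D,F,G,H] q_used=1 → run E
t=18: queue=[E,D,F,G,H] q_used=2 → run E
t=19: queue=[E,D,F,G,H] q_used=3 → run E
t=20: queue=[D,F,G,H,E] q_used=0 → run D
t=21: queue=[D,F,G,H,E] q_used=1 → run D
t=22: queue=[D,F,G,H,E] q_used=2 → run D
t=23: queue=[F,G,H,E] q_used=0 → run F
t=24: queue=[F,G,H,E] q_used=1 → run F
t=25: queue=[G,H,E] q_used=0 → run G
t=26: queue=[G,H,E] q_used=1 → run G
t=27: queue=[G,H,E] q_used=2 → run G
t=28: queue=[H,E] q_used=0 → run H
t=29: queue=[H,E] q_used=1 → run H
t=30: queue=[E] q_used=0 → run E
t=31: (idle)
t=32: (idle)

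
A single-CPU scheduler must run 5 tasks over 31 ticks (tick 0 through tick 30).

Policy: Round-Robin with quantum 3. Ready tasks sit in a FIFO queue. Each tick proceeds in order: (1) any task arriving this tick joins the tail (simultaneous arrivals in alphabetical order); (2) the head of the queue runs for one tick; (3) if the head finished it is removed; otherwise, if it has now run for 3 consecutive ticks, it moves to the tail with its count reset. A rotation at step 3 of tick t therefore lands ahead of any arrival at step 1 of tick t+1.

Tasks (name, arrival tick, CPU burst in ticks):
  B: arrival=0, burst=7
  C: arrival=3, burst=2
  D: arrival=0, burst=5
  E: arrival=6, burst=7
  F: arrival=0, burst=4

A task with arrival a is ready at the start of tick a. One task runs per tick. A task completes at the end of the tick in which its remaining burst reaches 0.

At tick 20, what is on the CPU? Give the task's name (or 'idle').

running at tick 20 = B

t=0: queue=[B,D,F] q_used=0 → run B
t=1: queue=[B,D,F] q_used=1 → run B
t=2: queue=[B,D,F] q_used=2 → run B
t=3: queue=[D,F,B,C] q_used=0 → run D
t=4: queue=[D,F,B,C] q_used=1 → run D
t=5: queue=[D,F,B,C] q_used=2 → run D
t=6: queue=[F,B,C,D,E] q_used=0 → run F
t=7: queue=[F,B,C,D,E] q_used=1 → run F
t=8: queue=[F,B,C,D,E] q_used=2 → run F
t=9: queue=[B,C,D,E,F] q_used=0 → run B
t=10: queue=[B,C,D,E,F] q_used=1 → run B
t=11: queue=[B,C,D,E,F] q_used=2 → run B
t=12: queue=[C,D,E,F,B] q_used=0 → run C
t=13: queue=[C,D,E,F,B] q_used=1 → run C
t=14: queue=[D,E,F,B] q_used=0 → run D
t=15: queue=[D,E,F,B] q_used=1 → run D
t=16: queue=[E,F,B] q_used=0 → run E
t=17: queue=[E,F,B] q_used=1 → run E
t=18: queue=[E,F,B] q_used=2 → run E
t=19: queue=[F,B,E] q_used=0 → run F
t=20: queue=[B,E] q_used=0 → run B
t=21: queue=[E] q_used=0 → run E
t=22: queue=[E] q_used=1 → run E
t=23: queue=[E] q_used=2 → run E
t=24: queue=[E] q_used=0 → run E
t=25: (idle)
t=26: (idle)
t=27: (idle)
t=28: (idle)
t=29: (idle)
t=30: (idle)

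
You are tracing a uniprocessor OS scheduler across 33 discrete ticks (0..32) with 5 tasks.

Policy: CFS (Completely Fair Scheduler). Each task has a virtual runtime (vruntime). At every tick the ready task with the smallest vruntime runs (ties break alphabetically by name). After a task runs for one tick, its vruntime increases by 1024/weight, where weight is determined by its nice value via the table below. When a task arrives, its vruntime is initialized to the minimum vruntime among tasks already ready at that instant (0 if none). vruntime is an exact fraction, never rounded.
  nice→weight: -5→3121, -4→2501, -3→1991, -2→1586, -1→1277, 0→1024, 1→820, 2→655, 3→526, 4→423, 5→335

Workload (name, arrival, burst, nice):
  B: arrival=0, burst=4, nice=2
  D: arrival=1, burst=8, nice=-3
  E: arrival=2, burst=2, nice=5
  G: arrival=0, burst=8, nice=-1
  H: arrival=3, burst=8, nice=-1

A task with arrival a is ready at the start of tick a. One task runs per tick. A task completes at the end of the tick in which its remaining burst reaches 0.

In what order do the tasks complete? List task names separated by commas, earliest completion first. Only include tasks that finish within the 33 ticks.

completion order = E, D, B, G, H

t=0: vr[B=0 G=0] → run B
t=1: vr[B=1024/655 D=0 G=0] → run D
t=2: vr[B=1024/655 D=1024/1991 E=0 G=0] → run E
t=3: vr[B=1024/655 D=1024/1991 E=1024/335 G=0 H=0] → run G
t=4: vr[B=1024/655 D=1024/1991 E=1024/335 G=1024/1277 H=0] → run H
t=5: vr[B=1024/655 D=1024/1991 E=1024/335 G=1024/1277 H=1024/1277] → run D
t=6: vr[B=1024/655 D=2048/1991 E=1024/335 G=1024/1277 H=1024/1277] → run G
t=7: vr[B=1024/655 D=2048/1991 E=1024/335 G=2048/1277 H=1024/1277] → run H
t=8: vr[B=1024/655 D=2048/1991 E=1024/335 G=2048/1277 H=2048/1277] → run D
t=9: vr[B=1024/655 D=3072/1991 E=1024/335 G=2048/1277 H=2048/1277] → run D
t=10: vr[B=1024/655 D=4096/1991 E=1024/335 G=2048/1277 H=2048/1277] → run B
t=11: vr[B=2048/655 D=4096/1991 E=1024/335 G=2048/1277 H=2048/1277] → run G
t=12: vr[B=2048/655 D=4096/1991 E=1024/335 G=3072/1277 H=2048/1277] → run H
t=13: vr[B=2048/655 D=4096/1991 E=1024/335 G=3072/1277 H=3072/1277] → run D
t=14: vr[B=2048/655 D=5120/1991 E=1024/335 G=3072/1277 H=3072/1277] → run G
t=15: vr[B=2048/655 D=5120/1991 E=1024/335 G=4096/1277 H=3072/1277] → run H
t=16: vr[B=2048/655 D=5120/1991 E=1024/335 G=4096/1277 H=4096/1277] → run D
t=17: vr[B=2048/655 D=6144/1991 E=1024/335 G=4096/1277 H=4096/1277] → run E
t=18: vr[B=2048/655 D=6144/1991 G=4096/1277 H=4096/1277] → run D
t=19: vr[B=2048/655 D=7168/1991 G=4096/1277 H=4096/1277] → run B
t=20: vr[B=3072/655 D=7168/1991 G=4096/1277 H=4096/1277] → run G
t=21: vr[B=3072/655 D=7168/1991 G=5120/1277 H=4096/1277] → run H
t=22: vr[B=3072/655 D=7168/1991 G=5120/1277 H=5120/1277] → run D
t=23: vr[B=3072/655 G=5120/1277 H=5120/1277] → run G
t=24: vr[B=3072/655 G=6144/1277 H=5120/1277] → run H
t=25: vr[B=3072/655 G=6144/1277 H=6144/1277] → run B
t=26: vr[G=6144/1277 H=6144/1277] → run G
t=27: vr[G=7168/1277 H=6144/1277] → run H
t=28: vr[G=7168/1277 H=7168/1277] → run G
t=29: vr[H=7168/1277] → run H
t=30: (idle)
t=31: (idle)
t=32: (idle)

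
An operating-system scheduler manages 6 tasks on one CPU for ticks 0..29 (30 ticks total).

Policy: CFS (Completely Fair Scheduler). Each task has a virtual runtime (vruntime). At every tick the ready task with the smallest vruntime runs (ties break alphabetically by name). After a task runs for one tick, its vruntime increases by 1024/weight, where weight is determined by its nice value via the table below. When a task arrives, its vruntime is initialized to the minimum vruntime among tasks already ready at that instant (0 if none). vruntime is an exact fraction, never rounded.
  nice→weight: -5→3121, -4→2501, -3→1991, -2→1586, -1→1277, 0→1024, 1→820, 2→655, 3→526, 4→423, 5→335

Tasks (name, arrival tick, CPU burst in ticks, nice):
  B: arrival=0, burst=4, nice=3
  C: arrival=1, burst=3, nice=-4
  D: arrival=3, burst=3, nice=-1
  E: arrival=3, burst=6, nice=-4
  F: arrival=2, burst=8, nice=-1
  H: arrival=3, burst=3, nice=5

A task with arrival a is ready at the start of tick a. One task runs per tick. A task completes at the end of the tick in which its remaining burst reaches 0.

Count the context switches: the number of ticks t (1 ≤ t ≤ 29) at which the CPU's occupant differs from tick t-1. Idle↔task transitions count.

context switches = 23

t=0: vr[B=0] → run B
t=1: vr[B=512/263 C=512/263] → run B
t=2: vr[B=1024/263 C=512/263 F=512/263] → run C
t=3: vr[B=1024/263 C=1549824/657763 D=512/263 E=512/263 F=512/263 H=512/263] → run D
t=4: vr[B=1024/263 C=1549824/657763 D=923136/335851 E=512/263 F=512/263 H=512/263] → run E
t=5: vr[B=1024/263 C=1549824/657763 D=923136/335851 E=1549824/657763 F=512/263 H=512/263] → run F
t=6: vr[B=1024/263 C=1549824/657763 D=923136/335851 E=1549824/657763 F=923136/335851 H=512/263] → run H
t=7: vr[B=1024/263 C=1549824/657763 D=923136/335851 E=1549824/657763 F=923136/335851 H=440832/88105] → run C
t=8: vr[B=1024/263 C=1819136/657763 D=923136/335851 E=1549824/657763 F=923136/335851 H=440832/88105] → run E
t=9: vr[B=1024/263 C=1819136/657763 D=923136/335851 E=1819136/657763 F=923136/335851 H=440832/88105] → run D
t=10: vr[B=1024/263 C=1819136/657763 D=1192448/335851 E=1819136/657763 F=923136/335851 H=440832/88105] → run F
t=11: vr[B=1024/263 C=1819136/657763 D=1192448/335851 E=1819136/657763 F=1192448/335851 H=440832/88105] → run C
t=12: vr[B=1024/263 D=1192448/335851 E=1819136/657763 F=1192448/335851 H=440832/88105] → run E
t=13: vr[B=1024/263 D=1192448/335851 E=2088448/657763 F=1192448/335851 H=440832/88105] → run E
t=14: vr[B=1024/263 D=1192448/335851 E=2357760/657763 F=1192448/335851 H=440832/88105] → run D
t=15: vr[B=1024/263 E=2357760/657763 F=1192448/335851 H=440832/88105] → run F
t=16: vr[B=1024/263 E=2357760/657763 F=1461760/335851 H=440832/88105] → run E
t=17: vr[B=1024/263 E=2627072/657763 F=1461760/335851 H=440832/88105] → run B
t=18: vr[B=1536/263 E=2627072/657763 F=1461760/335851 H=440832/88105] → run E
t=19: vr[B=1536/263 F=1461760/335851 H=440832/88105] → run F
t=20: vr[B=1536/263 F=1731072/335851 H=440832/88105] → run H
t=21: vr[B=1536/263 F=1731072/335851 H=710144/88105] → run F
t=22: vr[B=1536/263 F=2000384/335851 H=710144/88105] → run B
t=23: vr[F=2000384/335851 H=710144/88105] → run F
t=24: vr[F=2269696/335851 H=710144/88105] → run F
t=25: vr[F=2539008/335851 H=710144/88105] → run F
t=26: vr[H=710144/88105] → run H
t=27: (idle)
t=28: (idle)
t=29: (idle)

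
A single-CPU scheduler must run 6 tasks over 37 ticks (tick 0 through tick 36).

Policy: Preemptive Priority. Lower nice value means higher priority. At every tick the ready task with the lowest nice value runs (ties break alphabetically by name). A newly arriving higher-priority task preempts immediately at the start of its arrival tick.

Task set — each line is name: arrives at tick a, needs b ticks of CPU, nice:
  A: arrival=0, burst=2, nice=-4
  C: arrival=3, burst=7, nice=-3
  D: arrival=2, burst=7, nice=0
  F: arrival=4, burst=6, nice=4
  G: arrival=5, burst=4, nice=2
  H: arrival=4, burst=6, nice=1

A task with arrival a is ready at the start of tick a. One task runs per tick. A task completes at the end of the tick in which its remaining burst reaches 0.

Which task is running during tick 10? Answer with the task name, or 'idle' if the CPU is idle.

t=0: ready={A} → run A
t=1: ready={A} → run A
t=2: ready={D} → run D
t=3: ready={C,D} → run C
t=4: ready={C,D,F,H} → run C
t=5: ready={C,D,F,G,H} → run C
t=6: ready={C,D,F,G,H} → run C
t=7: ready={C,D,F,G,H} → run C
t=8: ready={C,D,F,G,H} → run C
t=9: ready={C,D,F,G,H} → run C
t=10: ready={D,F,G,H} → run D
t=11: ready={D,F,G,H} → run D
t=12: ready={D,F,G,H} → run D
t=13: ready={D,F,G,H} → run D
t=14: ready={D,F,G,H} → run D
t=15: ready={D,F,G,H} → run D
t=16: ready={F,G,H} → run H
t=17: ready={F,G,H} → run H
t=18: ready={F,G,H} → run H
t=19: ready={F,G,H} → run H
t=20: ready={F,G,H} → run H
t=21: ready={F,G,H} → run H
t=22: ready={F,G} → run G
t=23: ready={F,G} → run G
t=24: ready={F,G} → run G
t=25: ready={F,G} → run G
t=26: ready={F} → run F
t=27: ready={F} → run F
t=28: ready={F} → run F
t=29: ready={F} → run F
t=30: ready={F} → run F
t=31: ready={F} → run F
t=32: (idle)
t=33: (idle)
t=34: (idle)
t=35: (idle)
t=36: (idle)

running at tick 10 = D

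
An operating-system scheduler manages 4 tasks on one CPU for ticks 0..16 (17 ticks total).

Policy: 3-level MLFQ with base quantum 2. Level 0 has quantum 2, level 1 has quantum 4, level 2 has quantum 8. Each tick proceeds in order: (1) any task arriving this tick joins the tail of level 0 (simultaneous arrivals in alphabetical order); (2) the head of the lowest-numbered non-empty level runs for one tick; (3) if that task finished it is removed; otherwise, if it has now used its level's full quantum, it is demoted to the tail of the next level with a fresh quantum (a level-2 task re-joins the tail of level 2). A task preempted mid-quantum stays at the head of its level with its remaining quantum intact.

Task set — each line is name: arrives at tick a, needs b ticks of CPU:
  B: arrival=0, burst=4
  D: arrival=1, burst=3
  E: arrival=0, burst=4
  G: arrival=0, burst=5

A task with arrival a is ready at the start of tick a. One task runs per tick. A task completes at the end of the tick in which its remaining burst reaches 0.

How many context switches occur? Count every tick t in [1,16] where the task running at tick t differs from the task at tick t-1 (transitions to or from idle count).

context switches = 8

t=0: L0/L1/L2 = BEG/-/- → run B
t=1: L0/L1/L2 = BEGD/-/- → run B
t=2: L0/L1/L2 = EGD/B/- → run E
t=3: L0/L1/L2 = EGD/B/- → run E
t=4: L0/L1/L2 = GD/BE/- → run G
t=5: L0/L1/L2 = GD/BE/- → run G
t=6: L0/L1/L2 = D/BEG/- → run D
t=7: L0/L1/L2 = D/BEG/- → run D
t=8: L0/L1/L2 = -/BEGD/- → run B
t=9: L0/L1/L2 = -/BEGD/- → run B
t=10: L0/L1/L2 = -/EGD/- → run E
t=11: L0/L1/L2 = -/EGD/- → run E
t=12: L0/L1/L2 = -/GD/- → run G
t=13: L0/L1/L2 = -/GD/- → run G
t=14: L0/L1/L2 = -/GD/- → run G
t=15: L0/L1/L2 = -/D/- → run D
t=16: (idle)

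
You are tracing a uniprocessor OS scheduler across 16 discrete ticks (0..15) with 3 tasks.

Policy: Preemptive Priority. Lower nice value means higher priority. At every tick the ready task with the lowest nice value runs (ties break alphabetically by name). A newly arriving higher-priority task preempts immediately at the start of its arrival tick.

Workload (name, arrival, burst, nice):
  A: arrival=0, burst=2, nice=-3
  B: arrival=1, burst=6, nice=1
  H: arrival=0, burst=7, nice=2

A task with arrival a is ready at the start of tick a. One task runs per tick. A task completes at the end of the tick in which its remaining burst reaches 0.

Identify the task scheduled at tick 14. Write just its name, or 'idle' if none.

running at tick 14 = H

t=0: ready={A,H} → run A
t=1: ready={A,B,H} → run A
t=2: ready={B,H} → run B
t=3: ready={B,H} → run B
t=4: ready={B,H} → run B
t=5: ready={B,H} → run B
t=6: ready={B,H} → run B
t=7: ready={B,H} → run B
t=8: ready={H} → run H
t=9: ready={H} → run H
t=10: ready={H} → run H
t=11: ready={H} → run H
t=12: ready={H} → run H
t=13: ready={H} → run H
t=14: ready={H} → run H
t=15: (idle)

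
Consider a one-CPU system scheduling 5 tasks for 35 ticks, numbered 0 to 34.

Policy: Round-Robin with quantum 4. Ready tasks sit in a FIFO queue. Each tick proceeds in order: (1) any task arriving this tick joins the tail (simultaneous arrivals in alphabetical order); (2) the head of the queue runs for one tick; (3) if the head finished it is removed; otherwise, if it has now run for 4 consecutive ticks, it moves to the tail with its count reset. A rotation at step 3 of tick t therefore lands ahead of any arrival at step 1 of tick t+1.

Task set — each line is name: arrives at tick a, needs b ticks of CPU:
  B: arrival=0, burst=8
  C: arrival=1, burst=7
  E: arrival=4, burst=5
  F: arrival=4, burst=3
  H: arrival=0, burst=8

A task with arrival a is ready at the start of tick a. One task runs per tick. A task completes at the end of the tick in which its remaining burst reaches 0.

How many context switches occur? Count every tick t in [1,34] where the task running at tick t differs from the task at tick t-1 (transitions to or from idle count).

t=0: queue=[B,H] q_used=0 → run B
t=1: queue=[B,H,C] q_used=1 → run B
t=2: queue=[B,H,C] q_used=2 → run B
t=3: queue=[B,H,C] q_used=3 → run B
t=4: queue=[H,C,B,E,F] q_used=0 → run H
t=5: queue=[H,C,B,E,F] q_used=1 → run H
t=6: queue=[H,C,B,E,F] q_used=2 → run H
t=7: queue=[H,C,B,E,F] q_used=3 → run H
t=8: queue=[C,B,E,F,H] q_used=0 → run C
t=9: queue=[C,B,E,F,H] q_used=1 → run C
t=10: queue=[C,B,E,F,H] q_used=2 → run C
t=11: queue=[C,B,E,F,H] q_used=3 → run C
t=12: queue=[B,E,F,H,C] q_used=0 → run B
t=13: queue=[B,E,F,H,C] q_used=1 → run B
t=14: queue=[B,E,F,H,C] q_used=2 → run B
t=15: queue=[B,E,F,H,C] q_used=3 → run B
t=16: queue=[E,F,H,C] q_used=0 → run E
t=17: queue=[E,F,H,C] q_used=1 → run E
t=18: queue=[E,F,H,C] q_used=2 → run E
t=19: queue=[E,F,H,C] q_used=3 → run E
t=20: queue=[F,H,C,E] q_used=0 → run F
t=21: queue=[F,H,C,E] q_used=1 → run F
t=22: queue=[F,H,C,E] q_used=2 → run F
t=23: queue=[H,C,E] q_used=0 → run H
t=24: queue=[H,C,E] q_used=1 → run H
t=25: queue=[H,C,E] q_used=2 → run H
t=26: queue=[H,C,E] q_used=3 → run H
t=27: queue=[C,E] q_used=0 → run C
t=28: queue=[C,E] q_used=1 → run C
t=29: queue=[C,E] q_used=2 → run C
t=30: queue=[E] q_used=0 → run E
t=31: (idle)
t=32: (idle)
t=33: (idle)
t=34: (idle)

context switches = 9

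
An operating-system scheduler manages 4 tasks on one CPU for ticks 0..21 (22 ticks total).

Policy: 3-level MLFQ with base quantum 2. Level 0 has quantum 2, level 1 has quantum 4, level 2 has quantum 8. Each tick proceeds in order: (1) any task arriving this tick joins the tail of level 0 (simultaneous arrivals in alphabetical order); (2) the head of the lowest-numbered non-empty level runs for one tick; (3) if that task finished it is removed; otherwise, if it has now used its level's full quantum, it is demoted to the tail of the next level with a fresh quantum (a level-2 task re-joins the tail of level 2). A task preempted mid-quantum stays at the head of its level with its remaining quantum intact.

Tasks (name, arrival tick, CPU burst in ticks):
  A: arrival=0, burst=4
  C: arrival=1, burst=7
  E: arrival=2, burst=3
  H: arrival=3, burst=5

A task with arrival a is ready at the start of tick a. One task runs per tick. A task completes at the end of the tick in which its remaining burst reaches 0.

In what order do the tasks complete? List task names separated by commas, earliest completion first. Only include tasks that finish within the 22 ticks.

t=0: L0/L1/L2 = A/-/- → run A
t=1: L0/L1/L2 = AC/-/- → run A
t=2: L0/L1/L2 = CE/A/- → run C
t=3: L0/L1/L2 = CEH/A/- → run C
t=4: L0/L1/L2 = EH/AC/- → run E
t=5: L0/L1/L2 = EH/AC/- → run E
t=6: L0/L1/L2 = H/ACE/- → run H
t=7: L0/L1/L2 = H/ACE/- → run H
t=8: L0/L1/L2 = -/ACEH/- → run A
t=9: L0/L1/L2 = -/ACEH/- → run A
t=10: L0/L1/L2 = -/CEH/- → run C
t=11: L0/L1/L2 = -/CEH/- → run C
t=12: L0/L1/L2 = -/CEH/- → run C
t=13: L0/L1/L2 = -/CEH/- → run C
t=14: L0/L1/L2 = -/EH/C → run E
t=15: L0/L1/L2 = -/H/C → run H
t=16: L0/L1/L2 = -/H/C → run H
t=17: L0/L1/L2 = -/H/C → run H
t=18: L0/L1/L2 = -/-/C → run C
t=19: (idle)
t=20: (idle)
t=21: (idle)

completion order = A, E, H, C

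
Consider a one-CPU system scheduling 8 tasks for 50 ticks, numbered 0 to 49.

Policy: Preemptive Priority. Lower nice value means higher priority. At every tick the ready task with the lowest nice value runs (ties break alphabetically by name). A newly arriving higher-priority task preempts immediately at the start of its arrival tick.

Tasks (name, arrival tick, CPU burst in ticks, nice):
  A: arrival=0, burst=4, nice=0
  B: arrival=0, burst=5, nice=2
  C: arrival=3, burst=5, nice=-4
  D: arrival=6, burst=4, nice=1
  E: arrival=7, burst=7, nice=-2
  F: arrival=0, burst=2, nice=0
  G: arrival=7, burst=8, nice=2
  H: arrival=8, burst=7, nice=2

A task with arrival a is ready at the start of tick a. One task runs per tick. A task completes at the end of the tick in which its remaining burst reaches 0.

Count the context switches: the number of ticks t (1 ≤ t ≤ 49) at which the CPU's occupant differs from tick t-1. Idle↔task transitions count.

context switches = 9

t=0: ready={A,B,F} → run A
t=1: ready={A,B,F} → run A
t=2: ready={A,B,F} → run A
t=3: ready={A,B,C,F} → run C
t=4: ready={A,B,C,F} → run C
t=5: ready={A,B,C,F} → run C
t=6: ready={A,B,C,D,F} → run C
t=7: ready={A,B,C,D,E,F,G} → run C
t=8: ready={A,B,D,E,F,G,H} → run E
t=9: ready={A,B,D,E,F,G,H} → run E
t=10: ready={A,B,D,E,F,G,H} → run E
t=11: ready={A,B,D,E,F,G,H} → run E
t=12: ready={A,B,D,E,F,G,H} → run E
t=13: ready={A,B,D,E,F,G,H} → run E
t=14: ready={A,B,D,E,F,G,H} → run E
t=15: ready={A,B,D,F,G,H} → run A
t=16: ready={B,D,F,G,H} → run F
t=17: ready={B,D,F,G,H} → run F
t=18: ready={B,D,G,H} → run D
t=19: ready={B,D,G,H} → run D
t=20: ready={B,D,G,H} → run D
t=21: ready={B,D,G,H} → run D
t=22: ready={B,G,H} → run B
t=23: ready={B,G,H} → run B
t=24: ready={B,G,H} → run B
t=25: ready={B,G,H} → run B
t=26: ready={B,G,H} → run B
t=27: ready={G,H} → run G
t=28: ready={G,H} → run G
t=29: ready={G,H} → run G
t=30: ready={G,H} → run G
t=31: ready={G,H} → run G
t=32: ready={G,H} → run G
t=33: ready={G,H} → run G
t=34: ready={G,H} → run G
t=35: ready={H} → run H
t=36: ready={H} → run H
t=37: ready={H} → run H
t=38: ready={H} → run H
t=39: ready={H} → run H
t=40: ready={H} → run H
t=41: ready={H} → run H
t=42: (idle)
t=43: (idle)
t=44: (idle)
t=45: (idle)
t=46: (idle)
t=47: (idle)
t=48: (idle)
t=49: (idle)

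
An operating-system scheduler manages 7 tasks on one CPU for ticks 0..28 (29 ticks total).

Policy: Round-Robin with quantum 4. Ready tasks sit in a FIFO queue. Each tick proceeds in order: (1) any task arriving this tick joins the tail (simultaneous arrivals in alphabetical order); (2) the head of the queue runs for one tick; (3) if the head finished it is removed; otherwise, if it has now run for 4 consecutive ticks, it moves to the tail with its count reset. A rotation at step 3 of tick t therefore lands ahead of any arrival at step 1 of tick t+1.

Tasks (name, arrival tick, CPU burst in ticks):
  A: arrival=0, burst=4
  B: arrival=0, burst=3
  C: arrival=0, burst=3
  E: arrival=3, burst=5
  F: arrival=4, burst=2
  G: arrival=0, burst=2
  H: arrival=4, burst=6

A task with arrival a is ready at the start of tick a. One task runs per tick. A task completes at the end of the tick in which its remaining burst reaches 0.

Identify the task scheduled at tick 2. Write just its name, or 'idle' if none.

t=0: queue=[A,B,C,G] q_used=0 → run A
t=1: queue=[A,B,C,G] q_used=1 → run A
t=2: queue=[A,B,C,G] q_used=2 → run A
t=3: queue=[A,B,C,G,E] q_used=3 → run A
t=4: queue=[B,C,G,E,F,H] q_used=0 → run B
t=5: queue=[B,C,G,E,F,H] q_used=1 → run B
t=6: queue=[B,C,G,E,F,H] q_used=2 → run B
t=7: queue=[C,G,E,F,H] q_used=0 → run C
t=8: queue=[C,G,E,F,H] q_used=1 → run C
t=9: queue=[C,G,E,F,H] q_used=2 → run C
t=10: queue=[G,E,F,H] q_used=0 → run G
t=11: queue=[G,E,F,H] q_used=1 → run G
t=12: queue=[E,F,H] q_used=0 → run E
t=13: queue=[E,F,H] q_used=1 → run E
t=14: queue=[E,F,H] q_used=2 → run E
t=15: queue=[E,F,H] q_used=3 → run E
t=16: queue=[F,H,E] q_used=0 → run F
t=17: queue=[F,H,E] q_used=1 → run F
t=18: queue=[H,E] q_used=0 → run H
t=19: queue=[H,E] q_used=1 → run H
t=20: queue=[H,E] q_used=2 → run H
t=21: queue=[H,E] q_used=3 → run H
t=22: queue=[E,H] q_used=0 → run E
t=23: queue=[H] q_used=0 → run H
t=24: queue=[H] q_used=1 → run H
t=25: (idle)
t=26: (idle)
t=27: (idle)
t=28: (idle)

running at tick 2 = A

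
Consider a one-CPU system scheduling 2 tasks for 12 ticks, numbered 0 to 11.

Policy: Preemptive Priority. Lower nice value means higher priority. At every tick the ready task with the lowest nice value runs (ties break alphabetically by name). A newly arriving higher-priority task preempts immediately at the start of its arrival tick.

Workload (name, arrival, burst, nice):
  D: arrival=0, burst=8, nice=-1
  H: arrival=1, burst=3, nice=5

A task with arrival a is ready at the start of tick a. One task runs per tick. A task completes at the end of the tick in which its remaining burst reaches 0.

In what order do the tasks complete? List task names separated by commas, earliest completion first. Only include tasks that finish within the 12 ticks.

completion order = D, H

t=0: ready={D} → run D
t=1: ready={D,H} → run D
t=2: ready={D,H} → run D
t=3: ready={D,H} → run D
t=4: ready={D,H} → run D
t=5: ready={D,H} → run D
t=6: ready={D,H} → run D
t=7: ready={D,H} → run D
t=8: ready={H} → run H
t=9: ready={H} → run H
t=10: ready={H} → run H
t=11: (idle)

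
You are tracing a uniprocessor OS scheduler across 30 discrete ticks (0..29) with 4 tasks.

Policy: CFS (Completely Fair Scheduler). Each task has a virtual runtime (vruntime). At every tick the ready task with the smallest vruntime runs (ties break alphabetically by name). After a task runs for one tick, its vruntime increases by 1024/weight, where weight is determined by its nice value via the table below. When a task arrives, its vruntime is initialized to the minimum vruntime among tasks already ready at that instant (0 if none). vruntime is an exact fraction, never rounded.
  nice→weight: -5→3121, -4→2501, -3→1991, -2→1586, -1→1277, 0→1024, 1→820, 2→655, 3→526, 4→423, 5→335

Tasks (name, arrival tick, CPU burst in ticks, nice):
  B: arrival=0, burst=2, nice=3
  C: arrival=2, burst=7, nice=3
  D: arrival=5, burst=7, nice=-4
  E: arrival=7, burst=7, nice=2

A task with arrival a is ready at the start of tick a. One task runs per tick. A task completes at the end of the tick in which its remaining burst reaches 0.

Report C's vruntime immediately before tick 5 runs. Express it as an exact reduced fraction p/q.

vruntime(C, start of tick 5) = 1536/263

t=0: vr[B=0] → run B
t=1: vr[B=512/263] → run B
t=2: vr[C=0] → run C
t=3: vr[C=512/263] → run C
t=4: vr[C=1024/263] → run C
t=5: vr[C=1536/263 D=1536/263] → run C
t=6: vr[C=2048/263 D=1536/263] → run D
t=7: vr[C=2048/263 D=4110848/657763 E=4110848/657763] → run D
t=8: vr[C=2048/263 D=4380160/657763 E=4110848/657763] → run E
t=9: vr[C=2048/263 D=4380160/657763 E=3366154752/430834765] → run D
t=10: vr[C=2048/263 D=4649472/657763 E=3366154752/430834765] → run D
t=11: vr[C=2048/263 D=4918784/657763 E=3366154752/430834765] → run D
t=12: vr[C=2048/263 D=5188096/657763 E=3366154752/430834765] → run C
t=13: vr[C=2560/263 D=5188096/657763 E=3366154752/430834765] → run E
t=14: vr[C=2560/263 D=5188096/657763 E=4039704064/430834765] → run D
t=15: vr[C=2560/263 D=5457408/657763 E=4039704064/430834765] → run D
t=16: vr[C=2560/263 E=4039704064/430834765] → run E
t=17: vr[C=2560/263 E=4713253376/430834765] → run C
t=18: vr[C=3072/263 E=4713253376/430834765] → run E
t=19: vr[C=3072/263 E=5386802688/430834765] → run C
t=20: vr[E=5386802688/430834765] → run E
t=21: vr[E=1212070400/86166953] → run E
t=22: vr[E=6733901312/430834765] → run E
t=23: (idle)
t=24: (idle)
t=25: (idle)
t=26: (idle)
t=27: (idle)
t=28: (idle)
t=29: (idle)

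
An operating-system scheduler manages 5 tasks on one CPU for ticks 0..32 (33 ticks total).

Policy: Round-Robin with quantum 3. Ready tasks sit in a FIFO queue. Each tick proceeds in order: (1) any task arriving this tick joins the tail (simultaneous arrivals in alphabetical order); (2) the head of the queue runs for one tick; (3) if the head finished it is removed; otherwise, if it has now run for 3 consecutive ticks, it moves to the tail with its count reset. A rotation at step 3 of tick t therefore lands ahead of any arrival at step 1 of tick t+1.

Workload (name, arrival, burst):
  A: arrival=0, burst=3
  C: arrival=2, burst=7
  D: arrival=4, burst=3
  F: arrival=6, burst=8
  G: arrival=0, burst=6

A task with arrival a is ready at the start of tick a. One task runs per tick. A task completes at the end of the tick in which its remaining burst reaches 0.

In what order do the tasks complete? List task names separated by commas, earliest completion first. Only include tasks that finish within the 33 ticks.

completion order = A, D, G, C, F

t=0: queue=[A,G] q_used=0 → run A
t=1: queue=[A,G] q_used=1 → run A
t=2: queue=[A,G,C] q_used=2 → run A
t=3: queue=[G,C] q_used=0 → run G
t=4: queue=[G,C,D] q_used=1 → run G
t=5: queue=[G,C,D] q_used=2 → run G
t=6: queue=[C,D,G,F] q_used=0 → run C
t=7: queue=[C,D,G,F] q_used=1 → run C
t=8: queue=[C,D,G,F] q_used=2 → run C
t=9: queue=[D,G,F,C] q_used=0 → run D
t=10: queue=[D,G,F,C] q_used=1 → run D
t=11: queue=[D,G,F,C] q_used=2 → run D
t=12: queue=[G,F,C] q_used=0 → run G
t=13: queue=[G,F,C] q_used=1 → run G
t=14: queue=[G,F,C] q_used=2 → run G
t=15: queue=[F,C] q_used=0 → run F
t=16: queue=[F,C] q_used=1 → run F
t=17: queue=[F,C] q_used=2 → run F
t=18: queue=[C,F] q_used=0 → run C
t=19: queue=[C,F] q_used=1 → run C
t=20: queue=[C,F] q_used=2 → run C
t=21: queue=[F,C] q_used=0 → run F
t=22: queue=[F,C] q_used=1 → run F
t=23: queue=[F,C] q_used=2 → run F
t=24: queue=[C,F] q_used=0 → run C
t=25: queue=[F] q_used=0 → run F
t=26: queue=[F] q_used=1 → run F
t=27: (idle)
t=28: (idle)
t=29: (idle)
t=30: (idle)
t=31: (idle)
t=32: (idle)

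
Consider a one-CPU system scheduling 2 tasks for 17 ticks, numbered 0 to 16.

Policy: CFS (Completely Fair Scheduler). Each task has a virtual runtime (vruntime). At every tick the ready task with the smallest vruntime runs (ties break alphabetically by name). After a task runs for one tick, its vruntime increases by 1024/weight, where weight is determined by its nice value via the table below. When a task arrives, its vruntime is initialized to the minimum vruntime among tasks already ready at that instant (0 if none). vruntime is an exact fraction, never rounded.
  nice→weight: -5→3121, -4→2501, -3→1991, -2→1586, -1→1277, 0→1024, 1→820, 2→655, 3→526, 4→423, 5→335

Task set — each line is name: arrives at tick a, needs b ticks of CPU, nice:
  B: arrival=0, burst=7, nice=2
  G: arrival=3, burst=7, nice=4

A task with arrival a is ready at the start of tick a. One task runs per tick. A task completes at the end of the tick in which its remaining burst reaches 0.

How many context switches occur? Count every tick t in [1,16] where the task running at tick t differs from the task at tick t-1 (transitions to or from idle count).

context switches = 6

t=0: vr[B=0] → run B
t=1: vr[B=1024/655] → run B
t=2: vr[B=2048/655] → run B
t=3: vr[B=3072/655 G=3072/655] → run B
t=4: vr[B=4096/655 G=3072/655] → run G
t=5: vr[B=4096/655 G=1970176/277065] → run B
t=6: vr[B=1024/131 G=1970176/277065] → run G
t=7: vr[B=1024/131 G=2640896/277065] → run B
t=8: vr[B=6144/655 G=2640896/277065] → run B
t=9: vr[G=2640896/277065] → run G
t=10: vr[G=1103872/92355] → run G
t=11: vr[G=3982336/277065] → run G
t=12: vr[G=4653056/277065] → run G
t=13: vr[G=1774592/92355] → run G
t=14: (idle)
t=15: (idle)
t=16: (idle)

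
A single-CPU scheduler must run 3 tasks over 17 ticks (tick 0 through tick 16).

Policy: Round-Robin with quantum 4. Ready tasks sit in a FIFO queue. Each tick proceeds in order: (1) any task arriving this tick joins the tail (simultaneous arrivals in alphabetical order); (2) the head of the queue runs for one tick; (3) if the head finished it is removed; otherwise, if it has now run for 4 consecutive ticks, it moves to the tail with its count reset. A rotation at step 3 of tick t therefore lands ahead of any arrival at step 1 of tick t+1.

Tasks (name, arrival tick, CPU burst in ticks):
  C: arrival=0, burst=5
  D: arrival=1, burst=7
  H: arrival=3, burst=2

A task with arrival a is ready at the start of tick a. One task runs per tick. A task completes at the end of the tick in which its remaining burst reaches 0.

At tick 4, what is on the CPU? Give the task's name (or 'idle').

running at tick 4 = D

t=0: queue=[C] q_used=0 → run C
t=1: queue=[C,D] q_used=1 → run C
t=2: queue=[C,D] q_used=2 → run C
t=3: queue=[C,D,H] q_used=3 → run C
t=4: queue=[D,H,C] q_used=0 → run D
t=5: queue=[D,H,C] q_used=1 → run D
t=6: queue=[D,H,C] q_used=2 → run D
t=7: queue=[D,H,C] q_used=3 → run D
t=8: queue=[H,C,D] q_used=0 → run H
t=9: queue=[H,C,D] q_used=1 → run H
t=10: queue=[C,D] q_used=0 → run C
t=11: queue=[D] q_used=0 → run D
t=12: queue=[D] q_used=1 → run D
t=13: queue=[D] q_used=2 → run D
t=14: (idle)
t=15: (idle)
t=16: (idle)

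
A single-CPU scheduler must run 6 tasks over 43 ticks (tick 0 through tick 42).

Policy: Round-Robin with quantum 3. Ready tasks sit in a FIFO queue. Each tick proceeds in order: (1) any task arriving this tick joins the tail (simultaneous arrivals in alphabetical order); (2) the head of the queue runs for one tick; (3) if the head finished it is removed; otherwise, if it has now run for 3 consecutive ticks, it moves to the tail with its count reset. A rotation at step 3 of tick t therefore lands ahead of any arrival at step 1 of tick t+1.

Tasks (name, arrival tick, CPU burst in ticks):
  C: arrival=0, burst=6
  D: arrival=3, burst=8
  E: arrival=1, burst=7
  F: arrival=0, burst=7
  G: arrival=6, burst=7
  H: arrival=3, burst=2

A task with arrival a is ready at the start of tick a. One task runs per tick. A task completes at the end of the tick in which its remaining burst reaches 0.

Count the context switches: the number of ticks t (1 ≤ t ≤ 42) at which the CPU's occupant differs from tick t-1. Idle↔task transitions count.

t=0: queue=[C,F] q_used=0 → run C
t=1: queue=[C,F,E] q_used=1 → run C
t=2: queue=[C,F,E] q_used=2 → run C
t=3: queue=[F,E,C,D,H] q_used=0 → run F
t=4: queue=[F,E,C,D,H] q_used=1 → run F
t=5: queue=[F,E,C,D,H] q_used=2 → run F
t=6: queue=[E,C,D,H,F,G] q_used=0 → run E
t=7: queue=[E,C,D,H,F,G] q_used=1 → run E
t=8: queue=[E,C,D,H,F,G] q_used=2 → run E
t=9: queue=[C,D,H,F,G,E] q_used=0 → run C
t=10: queue=[C,D,H,F,G,E] q_used=1 → run C
t=11: queue=[C,D,H,F,G,E] q_used=2 → run C
t=12: queue=[D,H,F,G,E] q_used=0 → run D
t=13: queue=[D,H,F,G,E] q_used=1 → run D
t=14: queue=[D,H,F,G,E] q_used=2 → run D
t=15: queue=[H,F,G,E,D] q_used=0 → run H
t=16: queue=[H,F,G,E,D] q_used=1 → run H
t=17: queue=[F,G,E,D] q_used=0 → run F
t=18: queue=[F,G,E,D] q_used=1 → run F
t=19: queue=[F,G,E,D] q_used=2 → run F
t=20: queue=[G,E,D,F] q_used=0 → run G
t=21: queue=[G,E,D,F] q_used=1 → run G
t=22: queue=[G,E,D,F] q_used=2 → run G
t=23: queue=[E,D,F,G] q_used=0 → run E
t=24: queue=[E,D,F,G] q_used=1 → run E
t=25: queue=[E,D,F,G] q_used=2 → run E
t=26: queue=[D,F,G,E] q_used=0 → run D
t=27: queue=[D,F,G,E] q_used=1 → run D
t=28: queue=[D,F,G,E] q_used=2 → run D
t=29: queue=[F,G,E,D] q_used=0 → run F
t=30: queue=[G,E,D] q_used=0 → run G
t=31: queue=[G,E,D] q_used=1 → run G
t=32: queue=[G,E,D] q_used=2 → run G
t=33: queue=[E,D,G] q_used=0 → run E
t=34: queue=[D,G] q_used=0 → run D
t=35: queue=[D,G] q_used=1 → run D
t=36: queue=[G] q_used=0 → run G
t=37: (idle)
t=38: (idle)
t=39: (idle)
t=40: (idle)
t=41: (idle)
t=42: (idle)

context switches = 15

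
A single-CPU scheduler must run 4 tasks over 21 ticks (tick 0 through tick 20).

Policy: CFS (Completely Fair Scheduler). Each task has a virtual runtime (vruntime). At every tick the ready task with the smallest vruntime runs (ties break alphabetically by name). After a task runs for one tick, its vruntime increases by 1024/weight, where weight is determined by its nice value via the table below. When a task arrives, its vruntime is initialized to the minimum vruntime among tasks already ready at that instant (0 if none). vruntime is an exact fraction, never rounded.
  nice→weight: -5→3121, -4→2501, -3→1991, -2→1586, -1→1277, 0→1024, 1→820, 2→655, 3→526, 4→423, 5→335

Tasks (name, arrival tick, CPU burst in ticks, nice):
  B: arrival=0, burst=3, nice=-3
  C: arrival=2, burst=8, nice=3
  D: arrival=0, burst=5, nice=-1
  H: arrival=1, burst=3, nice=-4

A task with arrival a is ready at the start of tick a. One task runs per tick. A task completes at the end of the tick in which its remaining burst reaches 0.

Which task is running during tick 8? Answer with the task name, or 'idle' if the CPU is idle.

running at tick 8 = B

t=0: vr[B=0 D=0] → run B
t=1: vr[B=1024/1991 D=0 H=0] → run D
t=2: vr[B=1024/1991 C=0 D=1024/1277 H=0] → run C
t=3: vr[B=1024/1991 C=512/263 D=1024/1277 H=0] → run H
t=4: vr[B=1024/1991 C=512/263 D=1024/1277 H=1024/2501] → run H
t=5: vr[B=1024/1991 C=512/263 D=1024/1277 H=2048/2501] → run B
t=6: vr[B=2048/1991 C=512/263 D=1024/1277 H=2048/2501] → run D
t=7: vr[B=2048/1991 C=512/263 D=2048/1277 H=2048/2501] → run H
t=8: vr[B=2048/1991 C=512/263 D=2048/1277] → run B
t=9: vr[C=512/263 D=2048/1277] → run D
t=10: vr[C=512/263 D=3072/1277] → run C
t=11: vr[C=1024/263 D=3072/1277] → run D
t=12: vr[C=1024/263 D=4096/1277] → run D
t=13: vr[C=1024/263] → run C
t=14: vr[C=1536/263] → run C
t=15: vr[C=2048/263] → run C
t=16: vr[C=2560/263] → run C
t=17: vr[C=3072/263] → run C
t=18: vr[C=3584/263] → run C
t=19: (idle)
t=20: (idle)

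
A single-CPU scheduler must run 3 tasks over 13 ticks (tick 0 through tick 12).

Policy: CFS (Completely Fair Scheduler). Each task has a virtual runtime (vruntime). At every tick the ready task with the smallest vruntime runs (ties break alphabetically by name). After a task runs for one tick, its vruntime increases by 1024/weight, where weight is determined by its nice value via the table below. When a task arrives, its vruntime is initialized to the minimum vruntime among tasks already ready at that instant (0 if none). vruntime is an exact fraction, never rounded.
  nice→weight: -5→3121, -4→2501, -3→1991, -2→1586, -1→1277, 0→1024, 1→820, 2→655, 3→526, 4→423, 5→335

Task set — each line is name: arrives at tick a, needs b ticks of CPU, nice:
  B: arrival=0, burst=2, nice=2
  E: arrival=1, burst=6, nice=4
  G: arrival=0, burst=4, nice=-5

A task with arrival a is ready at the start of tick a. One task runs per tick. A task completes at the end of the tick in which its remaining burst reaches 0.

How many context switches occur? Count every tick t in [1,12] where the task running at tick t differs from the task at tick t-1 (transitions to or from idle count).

context switches = 5

t=0: vr[B=0 G=0] → run B
t=1: vr[B=1024/655 E=0 G=0] → run E
t=2: vr[B=1024/655 E=1024/423 G=0] → run G
t=3: vr[B=1024/655 E=1024/423 G=1024/3121] → run G
t=4: vr[B=1024/655 E=1024/423 G=2048/3121] → run G
t=5: vr[B=1024/655 E=1024/423 G=3072/3121] → run G
t=6: vr[B=1024/655 E=1024/423] → run B
t=7: vr[E=1024/423] → run E
t=8: vr[E=2048/423] → run E
t=9: vr[E=1024/141] → run E
t=10: vr[E=4096/423] → run E
t=11: vr[E=5120/423] → run E
t=12: (idle)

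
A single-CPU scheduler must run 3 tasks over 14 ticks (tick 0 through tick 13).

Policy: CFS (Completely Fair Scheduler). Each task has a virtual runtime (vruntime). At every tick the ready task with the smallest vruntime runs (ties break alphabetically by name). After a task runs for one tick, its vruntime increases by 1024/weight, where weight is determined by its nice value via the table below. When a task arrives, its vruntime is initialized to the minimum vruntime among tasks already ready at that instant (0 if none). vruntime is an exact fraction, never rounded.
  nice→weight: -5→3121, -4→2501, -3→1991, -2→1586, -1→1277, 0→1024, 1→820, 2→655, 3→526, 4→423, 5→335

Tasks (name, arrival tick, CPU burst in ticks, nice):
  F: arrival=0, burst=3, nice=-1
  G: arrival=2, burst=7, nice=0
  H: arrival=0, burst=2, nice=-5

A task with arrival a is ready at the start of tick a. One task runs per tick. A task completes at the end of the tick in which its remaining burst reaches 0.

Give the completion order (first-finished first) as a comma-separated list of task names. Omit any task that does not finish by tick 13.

t=0: vr[F=0 H=0] → run F
t=1: vr[F=1024/1277 H=0] → run H
t=2: vr[F=1024/1277 G=1024/3121 H=1024/3121] → run G
t=3: vr[F=1024/1277 G=4145/3121 H=1024/3121] → run H
t=4: vr[F=1024/1277 G=4145/3121] → run F
t=5: vr[F=2048/1277 G=4145/3121] → run G
t=6: vr[F=2048/1277 G=7266/3121] → run F
t=7: vr[G=7266/3121] → run G
t=8: vr[G=10387/3121] → run G
t=9: vr[G=13508/3121] → run G
t=10: vr[G=16629/3121] → run G
t=11: vr[G=19750/3121] → run G
t=12: (idle)
t=13: (idle)

completion order = H, F, G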